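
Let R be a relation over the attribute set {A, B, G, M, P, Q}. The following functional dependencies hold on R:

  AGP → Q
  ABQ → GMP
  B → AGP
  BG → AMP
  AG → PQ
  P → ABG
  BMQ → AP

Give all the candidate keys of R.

{B}⁺: B→AGP adds A, G, P; BG→AMP adds M; AG→PQ adds Q → {A, B, G, M, P, Q}.
{P}⁺: P→ABG adds A, B, G; AGP→Q adds Q; ABQ→GMP adds M → {A, B, G, M, P, Q}.
{A, G}⁺: AG→PQ adds P, Q; P→ABG adds B; ABQ→GMP adds M → {A, B, G, M, P, Q}. Minimal: {G}⁺ = {G}; {A}⁺ = {A} — none reach the full schema.

B; P; AG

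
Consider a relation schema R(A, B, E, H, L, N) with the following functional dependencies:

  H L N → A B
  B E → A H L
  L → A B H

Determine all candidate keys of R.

{B, E, N}, {E, L, N}

Attributes E, N never appear on any right-hand side, so every candidate key must contain {E, N}.
{E, N}⁺ = {E, N}, which is not all of the schema, so we must add further attributes.
{B, E, N}⁺: BE→AHL adds A, H, L → {A, B, E, H, L, N}. Minimal: {E, N}⁺ = {E, N}; {B, N}⁺ = {B, N}; {B, E}⁺ = {A, B, E, H, L} — none reach the full schema.
{E, L, N}⁺: L→ABH adds A, B, H → {A, B, E, H, L, N}. Minimal: {L, N}⁺ = {A, B, H, L, N}; {E, N}⁺ = {E, N}; {E, L}⁺ = {A, B, E, H, L} — none reach the full schema.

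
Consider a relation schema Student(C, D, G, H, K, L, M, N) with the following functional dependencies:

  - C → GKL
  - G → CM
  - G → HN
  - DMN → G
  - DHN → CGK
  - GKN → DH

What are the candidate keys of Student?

C, G, DHN, DMN

{C}⁺: C→GKL adds G, K, L; G→CM adds M; G→HN adds H, N; GKN→DH adds D → {C, D, G, H, K, L, M, N}.
{G}⁺: G→CM adds C, M; G→HN adds H, N; C→GKL adds K, L; GKN→DH adds D → {C, D, G, H, K, L, M, N}.
{D, H, N}⁺: DHN→CGK adds C, G, K; C→GKL adds L; G→CM adds M → {C, D, G, H, K, L, M, N}.
{D, M, N}⁺: DMN→G adds G; G→CM adds C; G→HN adds H; DHN→CGK adds K; C→GKL adds L → {C, D, G, H, K, L, M, N}.
Any other superkey contains one of these as a subset, so there are no further candidate keys.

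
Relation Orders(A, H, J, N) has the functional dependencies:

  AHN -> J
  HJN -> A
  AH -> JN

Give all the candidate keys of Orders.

Attribute H never appears on the right-hand side of any dependency, so H must belong to every candidate key.
{H}⁺ = {H}, which is not all of the schema, so we must add further attributes.
{A, H}⁺: AH→JN adds J, N → {A, H, J, N}. Minimal: {H}⁺ = {H}; {A}⁺ = {A} — none reach the full schema.
{H, J, N}⁺: HJN→A adds A → {A, H, J, N}. Minimal: {J, N}⁺ = {J, N}; {H, N}⁺ = {H, N}; {H, J}⁺ = {H, J} — none reach the full schema.
Any other superkey contains one of these as a subset, so there are no further candidate keys.

AH, HJN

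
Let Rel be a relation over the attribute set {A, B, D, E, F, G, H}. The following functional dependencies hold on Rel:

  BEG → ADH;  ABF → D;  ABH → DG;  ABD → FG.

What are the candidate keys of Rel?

Attributes B, E never appear on any right-hand side, so every candidate key must contain {B, E}.
{B, E}⁺ = {B, E}, which is not all of the schema, so we must add further attributes.
{B, E, G}⁺: BEG→ADH adds A, D, H; ABD→FG adds F → {A, B, D, E, F, G, H}.
{A, B, D, E}⁺: ABD→FG adds F, G; BEG→ADH adds H → {A, B, D, E, F, G, H}.
{A, B, E, F}⁺: ABF→D adds D; ABD→FG adds G; BEG→ADH adds H → {A, B, D, E, F, G, H}.
{A, B, E, H}⁺: ABH→DG adds D, G; ABD→FG adds F → {A, B, D, E, F, G, H}.
Any other superkey contains one of these as a subset, so there are no further candidate keys.

{B, E, G}; {A, B, D, E}; {A, B, E, F}; {A, B, E, H}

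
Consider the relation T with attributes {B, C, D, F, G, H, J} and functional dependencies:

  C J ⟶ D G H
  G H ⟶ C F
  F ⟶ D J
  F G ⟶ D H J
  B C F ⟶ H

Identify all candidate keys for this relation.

Attribute B never appears on the right-hand side of any dependency, so B must belong to every candidate key.
{B}⁺ = {B}, which is not all of the schema, so we must add further attributes.
{B, C, F}⁺: F→DJ adds D, J; BCF→H adds H; CJ→DGH adds G → {B, C, D, F, G, H, J}. Minimal: {C, F}⁺ = {C, D, F, G, H, J}; {B, F}⁺ = {B, D, F, J}; {B, C}⁺ = {B, C} — none reach the full schema.
{B, C, J}⁺: CJ→DGH adds D, G, H; GH→CF adds F → {B, C, D, F, G, H, J}. Minimal: {C, J}⁺ = {C, D, F, G, H, J}; {B, J}⁺ = {B, J}; {B, C}⁺ = {B, C} — none reach the full schema.
{B, F, G}⁺: F→DJ adds D, J; FG→DHJ adds H; GH→CF adds C → {B, C, D, F, G, H, J}. Minimal: {F, G}⁺ = {C, D, F, G, H, J}; {B, G}⁺ = {B, G}; {B, F}⁺ = {B, D, F, J} — none reach the full schema.
{B, G, H}⁺: GH→CF adds C, F; F→DJ adds D, J → {B, C, D, F, G, H, J}. Minimal: {G, H}⁺ = {C, D, F, G, H, J}; {B, H}⁺ = {B, H}; {B, G}⁺ = {B, G} — none reach the full schema.
Any other superkey contains one of these as a subset, so there are no further candidate keys.

{B, C, F}; {B, C, J}; {B, F, G}; {B, G, H}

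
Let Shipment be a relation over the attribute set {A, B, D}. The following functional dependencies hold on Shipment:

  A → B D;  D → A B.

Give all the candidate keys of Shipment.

{A}⁺: A→BD adds B, D → {A, B, D}.
{D}⁺: D→AB adds A, B → {A, B, D}.

A; D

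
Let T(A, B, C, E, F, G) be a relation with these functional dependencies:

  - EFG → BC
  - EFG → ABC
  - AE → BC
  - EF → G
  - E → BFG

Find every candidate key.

{E}

{E}⁺: E→BFG adds B, F, G; EFG→BC adds C; EFG→ABC adds A → {A, B, C, E, F, G}.
No other minimal superkey exists.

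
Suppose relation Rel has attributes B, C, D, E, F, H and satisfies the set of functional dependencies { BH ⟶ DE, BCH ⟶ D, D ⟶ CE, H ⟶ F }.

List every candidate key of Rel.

{B, H}⁺: BH→DE adds D, E; D→CE adds C; H→F adds F → {B, C, D, E, F, H}. Minimal: {H}⁺ = {F, H}; {B}⁺ = {B} — none reach the full schema.
No other minimal superkey exists.

(B, H)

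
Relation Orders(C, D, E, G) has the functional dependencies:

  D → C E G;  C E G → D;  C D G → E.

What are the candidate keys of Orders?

{D}⁺: D→CEG adds C, E, G → {C, D, E, G}.
{C, E, G}⁺: CEG→D adds D → {C, D, E, G}. Minimal: {E, G}⁺ = {E, G}; {C, G}⁺ = {C, G}; {C, E}⁺ = {C, E} — none reach the full schema.

D; CEG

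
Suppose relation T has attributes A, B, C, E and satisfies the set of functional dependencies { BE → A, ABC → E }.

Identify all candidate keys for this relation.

(A, B, C); (B, C, E)

Attributes B, C never appear on any right-hand side, so every candidate key must contain {B, C}.
{B, C}⁺ = {B, C}, which is not all of the schema, so we must add further attributes.
{A, B, C}⁺: ABC→E adds E → {A, B, C, E}. Minimal: {B, C}⁺ = {B, C}; {A, C}⁺ = {A, C}; {A, B}⁺ = {A, B} — none reach the full schema.
{B, C, E}⁺: BE→A adds A → {A, B, C, E}. Minimal: {C, E}⁺ = {C, E}; {B, E}⁺ = {A, B, E}; {B, C}⁺ = {B, C} — none reach the full schema.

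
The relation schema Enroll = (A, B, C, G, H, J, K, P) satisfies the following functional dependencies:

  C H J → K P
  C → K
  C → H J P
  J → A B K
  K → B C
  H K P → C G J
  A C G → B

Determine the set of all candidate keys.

{C}⁺: C→K adds K; C→HJP adds H, J, P; J→ABK adds A, B; HKP→CGJ adds G → {A, B, C, G, H, J, K, P}.
{J}⁺: J→ABK adds A, B, K; K→BC adds C; C→HJP adds H, P; HKP→CGJ adds G → {A, B, C, G, H, J, K, P}.
{K}⁺: K→BC adds B, C; C→HJP adds H, J, P; J→ABK adds A; HKP→CGJ adds G → {A, B, C, G, H, J, K, P}.

{C}; {J}; {K}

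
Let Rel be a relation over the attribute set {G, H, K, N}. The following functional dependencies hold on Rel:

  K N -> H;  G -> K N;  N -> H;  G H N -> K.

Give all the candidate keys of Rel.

G

Attribute G never appears on the right-hand side of any dependency, so G must belong to every candidate key.
{G}⁺ = {G, H, K, N}, which is all of the schema, so {G} is the only candidate key.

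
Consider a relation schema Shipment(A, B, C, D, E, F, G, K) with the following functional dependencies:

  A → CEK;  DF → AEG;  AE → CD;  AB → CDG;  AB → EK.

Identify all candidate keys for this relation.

Attributes B, F never appear on any right-hand side, so every candidate key must contain {B, F}.
{B, F}⁺ = {B, F}, which is not all of the schema, so we must add further attributes.
{A, B, F}⁺: A→CEK adds C, E, K; AE→CD adds D; AB→CDG adds G → {A, B, C, D, E, F, G, K}. Minimal: {B, F}⁺ = {B, F}; {A, F}⁺ = {A, C, D, E, F, G, K}; {A, B}⁺ = {A, B, C, D, E, G, K} — none reach the full schema.
{B, D, F}⁺: DF→AEG adds A, E, G; AE→CD adds C; AB→EK adds K → {A, B, C, D, E, F, G, K}. Minimal: {D, F}⁺ = {A, C, D, E, F, G, K}; {B, F}⁺ = {B, F}; {B, D}⁺ = {B, D} — none reach the full schema.
Any other superkey contains one of these as a subset, so there are no further candidate keys.

(A, B, F), (B, D, F)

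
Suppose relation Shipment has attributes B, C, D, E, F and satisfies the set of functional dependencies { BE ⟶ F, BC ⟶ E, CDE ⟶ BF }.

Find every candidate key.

Attributes C, D never appear on any right-hand side, so every candidate key must contain {C, D}.
{C, D}⁺ = {C, D}, which is not all of the schema, so we must add further attributes.
{B, C, D}⁺: BC→E adds E; CDE→BF adds F → {B, C, D, E, F}. Minimal: {C, D}⁺ = {C, D}; {B, D}⁺ = {B, D}; {B, C}⁺ = {B, C, E, F} — none reach the full schema.
{C, D, E}⁺: CDE→BF adds B, F → {B, C, D, E, F}. Minimal: {D, E}⁺ = {D, E}; {C, E}⁺ = {C, E}; {C, D}⁺ = {C, D} — none reach the full schema.

(B, C, D); (C, D, E)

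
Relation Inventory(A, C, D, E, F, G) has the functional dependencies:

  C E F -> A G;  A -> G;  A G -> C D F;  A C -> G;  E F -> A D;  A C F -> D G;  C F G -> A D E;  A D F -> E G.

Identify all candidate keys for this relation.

{A}⁺: A→G adds G; AG→CDF adds C, D, F; CFG→ADE adds E → {A, C, D, E, F, G}.
{E, F}⁺: EF→AD adds A, D; ADF→EG adds G; AG→CDF adds C → {A, C, D, E, F, G}. Minimal: {F}⁺ = {F}; {E}⁺ = {E} — none reach the full schema.
{C, F, G}⁺: CFG→ADE adds A, D, E → {A, C, D, E, F, G}. Minimal: {F, G}⁺ = {F, G}; {C, G}⁺ = {C, G}; {C, F}⁺ = {C, F} — none reach the full schema.

(A), (E, F), (C, F, G)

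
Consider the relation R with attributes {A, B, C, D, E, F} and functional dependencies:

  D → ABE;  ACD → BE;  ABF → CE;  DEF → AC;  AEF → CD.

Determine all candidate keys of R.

{D, F}⁺: D→ABE adds A, B, E; ABF→CE adds C → {A, B, C, D, E, F}. Minimal: {F}⁺ = {F}; {D}⁺ = {A, B, D, E} — none reach the full schema.
{A, B, F}⁺: ABF→CE adds C, E; AEF→CD adds D → {A, B, C, D, E, F}. Minimal: {B, F}⁺ = {B, F}; {A, F}⁺ = {A, F}; {A, B}⁺ = {A, B} — none reach the full schema.
{A, E, F}⁺: AEF→CD adds C, D; D→ABE adds B → {A, B, C, D, E, F}. Minimal: {E, F}⁺ = {E, F}; {A, F}⁺ = {A, F}; {A, E}⁺ = {A, E} — none reach the full schema.

{D, F}, {A, B, F}, {A, E, F}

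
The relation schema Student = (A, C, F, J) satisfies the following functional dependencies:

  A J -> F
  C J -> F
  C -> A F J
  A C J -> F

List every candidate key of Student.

{C}

Attribute C never appears on the right-hand side of any dependency, so C must belong to every candidate key.
{C}⁺ = {A, C, F, J}, which is all of the schema, so {C} is the only candidate key.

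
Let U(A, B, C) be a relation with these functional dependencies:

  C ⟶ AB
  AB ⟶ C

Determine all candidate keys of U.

{C}⁺: C→AB adds A, B → {A, B, C}.
{A, B}⁺: AB→C adds C → {A, B, C}. Minimal: {B}⁺ = {B}; {A}⁺ = {A} — none reach the full schema.
Any other superkey contains one of these as a subset, so there are no further candidate keys.

{C}; {A, B}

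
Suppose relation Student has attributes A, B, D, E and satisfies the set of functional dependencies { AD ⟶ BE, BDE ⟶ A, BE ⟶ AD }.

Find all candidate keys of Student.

{A, D}⁺: AD→BE adds B, E → {A, B, D, E}. Minimal: {D}⁺ = {D}; {A}⁺ = {A} — none reach the full schema.
{B, E}⁺: BE→AD adds A, D → {A, B, D, E}. Minimal: {E}⁺ = {E}; {B}⁺ = {B} — none reach the full schema.
Any other superkey contains one of these as a subset, so there are no further candidate keys.

{A, D}; {B, E}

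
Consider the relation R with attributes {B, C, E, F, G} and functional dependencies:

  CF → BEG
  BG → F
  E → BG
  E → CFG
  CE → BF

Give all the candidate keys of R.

{E}⁺: E→BG adds B, G; E→CFG adds C, F → {B, C, E, F, G}.
{C, F}⁺: CF→BEG adds B, E, G → {B, C, E, F, G}. Minimal: {F}⁺ = {F}; {C}⁺ = {C} — none reach the full schema.
{B, C, G}⁺: BG→F adds F; CF→BEG adds E → {B, C, E, F, G}. Minimal: {C, G}⁺ = {C, G}; {B, G}⁺ = {B, F, G}; {B, C}⁺ = {B, C} — none reach the full schema.
Any other superkey contains one of these as a subset, so there are no further candidate keys.

(E), (C, F), (B, C, G)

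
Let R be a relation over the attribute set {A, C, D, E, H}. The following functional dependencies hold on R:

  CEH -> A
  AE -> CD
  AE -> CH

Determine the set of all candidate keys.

(A, E); (C, E, H)

{A, E}⁺: AE→CD adds C, D; AE→CH adds H → {A, C, D, E, H}. Minimal: {E}⁺ = {E}; {A}⁺ = {A} — none reach the full schema.
{C, E, H}⁺: CEH→A adds A; AE→CD adds D → {A, C, D, E, H}. Minimal: {E, H}⁺ = {E, H}; {C, H}⁺ = {C, H}; {C, E}⁺ = {C, E} — none reach the full schema.
Any other superkey contains one of these as a subset, so there are no further candidate keys.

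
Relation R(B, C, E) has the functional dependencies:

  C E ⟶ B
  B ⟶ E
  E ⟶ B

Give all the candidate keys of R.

BC, CE

Attribute C never appears on the right-hand side of any dependency, so C must belong to every candidate key.
{C}⁺ = {C}, which is not all of the schema, so we must add further attributes.
{B, C}⁺: B→E adds E → {B, C, E}. Minimal: {C}⁺ = {C}; {B}⁺ = {B, E} — none reach the full schema.
{C, E}⁺: CE→B adds B → {B, C, E}. Minimal: {E}⁺ = {B, E}; {C}⁺ = {C} — none reach the full schema.
Any other superkey contains one of these as a subset, so there are no further candidate keys.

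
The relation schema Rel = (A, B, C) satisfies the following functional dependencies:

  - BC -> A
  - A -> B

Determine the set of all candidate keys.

Attribute C never appears on the right-hand side of any dependency, so C must belong to every candidate key.
{C}⁺ = {C}, which is not all of the schema, so we must add further attributes.
{A, C}⁺: A→B adds B → {A, B, C}.
{B, C}⁺: BC→A adds A → {A, B, C}.

{A, C}, {B, C}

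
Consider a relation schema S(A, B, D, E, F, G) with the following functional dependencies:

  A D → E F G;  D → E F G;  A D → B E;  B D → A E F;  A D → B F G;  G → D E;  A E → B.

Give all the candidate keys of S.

{A, D}; {A, G}; {B, D}; {B, G}

{A, D}⁺: AD→EFG adds E, F, G; AD→BE adds B → {A, B, D, E, F, G}. Minimal: {D}⁺ = {D, E, F, G}; {A}⁺ = {A} — none reach the full schema.
{A, G}⁺: G→DE adds D, E; AE→B adds B; AD→EFG adds F → {A, B, D, E, F, G}. Minimal: {G}⁺ = {D, E, F, G}; {A}⁺ = {A} — none reach the full schema.
{B, D}⁺: D→EFG adds E, F, G; BD→AEF adds A → {A, B, D, E, F, G}. Minimal: {D}⁺ = {D, E, F, G}; {B}⁺ = {B} — none reach the full schema.
{B, G}⁺: G→DE adds D, E; D→EFG adds F; BD→AEF adds A → {A, B, D, E, F, G}. Minimal: {G}⁺ = {D, E, F, G}; {B}⁺ = {B} — none reach the full schema.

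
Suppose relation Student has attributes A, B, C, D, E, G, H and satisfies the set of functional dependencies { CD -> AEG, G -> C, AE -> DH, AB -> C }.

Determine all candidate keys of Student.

ABD, ABE, BCD, BDG

Attribute B never appears on the right-hand side of any dependency, so B must belong to every candidate key.
{B}⁺ = {B}, which is not all of the schema, so we must add further attributes.
{A, B, D}⁺: AB→C adds C; CD→AEG adds E, G; AE→DH adds H → {A, B, C, D, E, G, H}.
{A, B, E}⁺: AE→DH adds D, H; AB→C adds C; CD→AEG adds G → {A, B, C, D, E, G, H}.
{B, C, D}⁺: CD→AEG adds A, E, G; AE→DH adds H → {A, B, C, D, E, G, H}.
{B, D, G}⁺: G→C adds C; CD→AEG adds A, E; AE→DH adds H → {A, B, C, D, E, G, H}.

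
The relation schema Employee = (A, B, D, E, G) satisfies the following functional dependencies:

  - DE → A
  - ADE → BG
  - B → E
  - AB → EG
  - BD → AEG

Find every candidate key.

Attribute D never appears on the right-hand side of any dependency, so D must belong to every candidate key.
{D}⁺ = {D}, which is not all of the schema, so we must add further attributes.
{B, D}⁺: B→E adds E; BD→AEG adds A, G → {A, B, D, E, G}.
{D, E}⁺: DE→A adds A; ADE→BG adds B, G → {A, B, D, E, G}.

BD, DE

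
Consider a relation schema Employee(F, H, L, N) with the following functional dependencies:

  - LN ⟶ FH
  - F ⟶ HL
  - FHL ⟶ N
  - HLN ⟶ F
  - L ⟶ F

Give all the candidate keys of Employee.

{F}, {L}

{F}⁺: F→HL adds H, L; FHL→N adds N → {F, H, L, N}.
{L}⁺: L→F adds F; F→HL adds H; FHL→N adds N → {F, H, L, N}.
Any other superkey contains one of these as a subset, so there are no further candidate keys.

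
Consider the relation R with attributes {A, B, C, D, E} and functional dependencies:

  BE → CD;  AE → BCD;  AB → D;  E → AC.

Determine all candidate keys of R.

(E)

Attribute E never appears on the right-hand side of any dependency, so E must belong to every candidate key.
{E}⁺ = {A, B, C, D, E}, which is all of the schema, so {E} is the only candidate key.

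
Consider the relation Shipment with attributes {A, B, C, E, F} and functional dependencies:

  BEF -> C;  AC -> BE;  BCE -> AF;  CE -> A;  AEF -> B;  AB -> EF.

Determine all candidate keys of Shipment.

AB; AC; CE; AEF; BEF

{A, B}⁺: AB→EF adds E, F; BEF→C adds C → {A, B, C, E, F}. Minimal: {B}⁺ = {B}; {A}⁺ = {A} — none reach the full schema.
{A, C}⁺: AC→BE adds B, E; BCE→AF adds F → {A, B, C, E, F}. Minimal: {C}⁺ = {C}; {A}⁺ = {A} — none reach the full schema.
{C, E}⁺: CE→A adds A; AC→BE adds B; BCE→AF adds F → {A, B, C, E, F}. Minimal: {E}⁺ = {E}; {C}⁺ = {C} — none reach the full schema.
{A, E, F}⁺: AEF→B adds B; BEF→C adds C → {A, B, C, E, F}. Minimal: {E, F}⁺ = {E, F}; {A, F}⁺ = {A, F}; {A, E}⁺ = {A, E} — none reach the full schema.
{B, E, F}⁺: BEF→C adds C; BCE→AF adds A → {A, B, C, E, F}. Minimal: {E, F}⁺ = {E, F}; {B, F}⁺ = {B, F}; {B, E}⁺ = {B, E} — none reach the full schema.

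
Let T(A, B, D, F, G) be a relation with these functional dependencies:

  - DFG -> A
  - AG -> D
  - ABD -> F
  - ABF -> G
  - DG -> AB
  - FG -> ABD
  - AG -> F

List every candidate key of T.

{A, G}; {D, G}; {F, G}; {A, B, D}; {A, B, F}

{A, G}⁺: AG→D adds D; DG→AB adds B; AG→F adds F → {A, B, D, F, G}. Minimal: {G}⁺ = {G}; {A}⁺ = {A} — none reach the full schema.
{D, G}⁺: DG→AB adds A, B; AG→F adds F → {A, B, D, F, G}. Minimal: {G}⁺ = {G}; {D}⁺ = {D} — none reach the full schema.
{F, G}⁺: FG→ABD adds A, B, D → {A, B, D, F, G}. Minimal: {G}⁺ = {G}; {F}⁺ = {F} — none reach the full schema.
{A, B, D}⁺: ABD→F adds F; ABF→G adds G → {A, B, D, F, G}. Minimal: {B, D}⁺ = {B, D}; {A, D}⁺ = {A, D}; {A, B}⁺ = {A, B} — none reach the full schema.
{A, B, F}⁺: ABF→G adds G; FG→ABD adds D → {A, B, D, F, G}. Minimal: {B, F}⁺ = {B, F}; {A, F}⁺ = {A, F}; {A, B}⁺ = {A, B} — none reach the full schema.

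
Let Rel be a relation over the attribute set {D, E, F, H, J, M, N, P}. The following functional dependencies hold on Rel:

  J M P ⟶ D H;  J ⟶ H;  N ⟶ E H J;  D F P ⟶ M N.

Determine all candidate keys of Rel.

Attributes F, P never appear on any right-hand side, so every candidate key must contain {F, P}.
{F, P}⁺ = {F, P}, which is not all of the schema, so we must add further attributes.
{D, F, P}⁺: DFP→MN adds M, N; N→EHJ adds E, H, J → {D, E, F, H, J, M, N, P}. Minimal: {F, P}⁺ = {F, P}; {D, P}⁺ = {D, P}; {D, F}⁺ = {D, F} — none reach the full schema.
{F, J, M, P}⁺: JMP→DH adds D, H; DFP→MN adds N; N→EHJ adds E → {D, E, F, H, J, M, N, P}. Minimal: {J, M, P}⁺ = {D, H, J, M, P}; {F, M, P}⁺ = {F, M, P}; {F, J, P}⁺ = {F, H, J, P}; … — none reach the full schema.
{F, M, N, P}⁺: N→EHJ adds E, H, J; JMP→DH adds D → {D, E, F, H, J, M, N, P}. Minimal: {M, N, P}⁺ = {D, E, H, J, M, N, P}; {F, N, P}⁺ = {E, F, H, J, N, P}; {F, M, P}⁺ = {F, M, P}; … — none reach the full schema.

(D, F, P), (F, J, M, P), (F, M, N, P)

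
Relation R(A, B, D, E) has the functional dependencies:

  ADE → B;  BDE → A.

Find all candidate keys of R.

ADE; BDE

Attributes D, E never appear on any right-hand side, so every candidate key must contain {D, E}.
{D, E}⁺ = {D, E}, which is not all of the schema, so we must add further attributes.
{A, D, E}⁺: ADE→B adds B → {A, B, D, E}. Minimal: {D, E}⁺ = {D, E}; {A, E}⁺ = {A, E}; {A, D}⁺ = {A, D} — none reach the full schema.
{B, D, E}⁺: BDE→A adds A → {A, B, D, E}. Minimal: {D, E}⁺ = {D, E}; {B, E}⁺ = {B, E}; {B, D}⁺ = {B, D} — none reach the full schema.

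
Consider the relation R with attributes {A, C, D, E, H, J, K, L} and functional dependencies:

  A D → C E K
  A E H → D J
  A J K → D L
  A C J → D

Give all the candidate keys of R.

ADH; AEH; ACHJ; AHJK

Attributes A, H never appear on any right-hand side, so every candidate key must contain {A, H}.
{A, H}⁺ = {A, H}, which is not all of the schema, so we must add further attributes.
{A, D, H}⁺: AD→CEK adds C, E, K; AEH→DJ adds J; AJK→DL adds L → {A, C, D, E, H, J, K, L}. Minimal: {D, H}⁺ = {D, H}; {A, H}⁺ = {A, H}; {A, D}⁺ = {A, C, D, E, K} — none reach the full schema.
{A, E, H}⁺: AEH→DJ adds D, J; AD→CEK adds C, K; AJK→DL adds L → {A, C, D, E, H, J, K, L}. Minimal: {E, H}⁺ = {E, H}; {A, H}⁺ = {A, H}; {A, E}⁺ = {A, E} — none reach the full schema.
{A, C, H, J}⁺: ACJ→D adds D; AD→CEK adds E, K; AJK→DL adds L → {A, C, D, E, H, J, K, L}. Minimal: {C, H, J}⁺ = {C, H, J}; {A, H, J}⁺ = {A, H, J}; {A, C, J}⁺ = {A, C, D, E, J, K, L}; … — none reach the full schema.
{A, H, J, K}⁺: AJK→DL adds D, L; AD→CEK adds C, E → {A, C, D, E, H, J, K, L}. Minimal: {H, J, K}⁺ = {H, J, K}; {A, J, K}⁺ = {A, C, D, E, J, K, L}; {A, H, K}⁺ = {A, H, K}; … — none reach the full schema.
Any other superkey contains one of these as a subset, so there are no further candidate keys.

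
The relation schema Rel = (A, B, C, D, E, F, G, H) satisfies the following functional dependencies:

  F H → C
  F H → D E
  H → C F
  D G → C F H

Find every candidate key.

{A, B, D, G}, {A, B, G, H}

Attributes A, B, G never appear on any right-hand side, so every candidate key must contain {A, B, G}.
{A, B, G}⁺ = {A, B, G}, which is not all of the schema, so we must add further attributes.
{A, B, D, G}⁺: DG→CFH adds C, F, H; FH→DE adds E → {A, B, C, D, E, F, G, H}. Minimal: {B, D, G}⁺ = {B, C, D, E, F, G, H}; {A, D, G}⁺ = {A, C, D, E, F, G, H}; {A, B, G}⁺ = {A, B, G}; … — none reach the full schema.
{A, B, G, H}⁺: H→CF adds C, F; FH→DE adds D, E → {A, B, C, D, E, F, G, H}. Minimal: {B, G, H}⁺ = {B, C, D, E, F, G, H}; {A, G, H}⁺ = {A, C, D, E, F, G, H}; {A, B, H}⁺ = {A, B, C, D, E, F, H}; … — none reach the full schema.
Any other superkey contains one of these as a subset, so there are no further candidate keys.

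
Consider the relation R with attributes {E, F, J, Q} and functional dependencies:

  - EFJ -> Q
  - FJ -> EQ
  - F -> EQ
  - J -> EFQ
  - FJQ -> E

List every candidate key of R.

Attribute J never appears on the right-hand side of any dependency, so J must belong to every candidate key.
{J}⁺ = {E, F, J, Q}, which is all of the schema, so {J} is the only candidate key.

{J}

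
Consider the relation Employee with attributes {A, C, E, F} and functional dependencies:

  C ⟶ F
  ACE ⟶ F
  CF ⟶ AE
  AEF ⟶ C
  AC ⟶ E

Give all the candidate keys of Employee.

{C}⁺: C→F adds F; CF→AE adds A, E → {A, C, E, F}.
{A, E, F}⁺: AEF→C adds C → {A, C, E, F}.

{C}; {A, E, F}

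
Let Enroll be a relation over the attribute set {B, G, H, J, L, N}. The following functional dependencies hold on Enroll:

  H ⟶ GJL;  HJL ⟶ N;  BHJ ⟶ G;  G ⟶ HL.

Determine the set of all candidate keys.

{B, G}; {B, H}

Attribute B never appears on the right-hand side of any dependency, so B must belong to every candidate key.
{B}⁺ = {B}, which is not all of the schema, so we must add further attributes.
{B, G}⁺: G→HL adds H, L; H→GJL adds J; HJL→N adds N → {B, G, H, J, L, N}. Minimal: {G}⁺ = {G, H, J, L, N}; {B}⁺ = {B} — none reach the full schema.
{B, H}⁺: H→GJL adds G, J, L; HJL→N adds N → {B, G, H, J, L, N}. Minimal: {H}⁺ = {G, H, J, L, N}; {B}⁺ = {B} — none reach the full schema.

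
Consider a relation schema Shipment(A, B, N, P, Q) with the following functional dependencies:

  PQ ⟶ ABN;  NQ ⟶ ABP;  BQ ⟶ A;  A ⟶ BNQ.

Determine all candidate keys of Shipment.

{A}⁺: A→BNQ adds B, N, Q; NQ→ABP adds P → {A, B, N, P, Q}.
{B, Q}⁺: BQ→A adds A; A→BNQ adds N; NQ→ABP adds P → {A, B, N, P, Q}. Minimal: {Q}⁺ = {Q}; {B}⁺ = {B} — none reach the full schema.
{N, Q}⁺: NQ→ABP adds A, B, P → {A, B, N, P, Q}. Minimal: {Q}⁺ = {Q}; {N}⁺ = {N} — none reach the full schema.
{P, Q}⁺: PQ→ABN adds A, B, N → {A, B, N, P, Q}. Minimal: {Q}⁺ = {Q}; {P}⁺ = {P} — none reach the full schema.

{A}; {B, Q}; {N, Q}; {P, Q}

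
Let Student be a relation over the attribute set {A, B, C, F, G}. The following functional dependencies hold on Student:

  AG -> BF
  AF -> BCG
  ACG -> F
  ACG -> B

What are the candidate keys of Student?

{A, F}⁺: AF→BCG adds B, C, G → {A, B, C, F, G}. Minimal: {F}⁺ = {F}; {A}⁺ = {A} — none reach the full schema.
{A, G}⁺: AG→BF adds B, F; AF→BCG adds C → {A, B, C, F, G}. Minimal: {G}⁺ = {G}; {A}⁺ = {A} — none reach the full schema.
Any other superkey contains one of these as a subset, so there are no further candidate keys.

(A, F), (A, G)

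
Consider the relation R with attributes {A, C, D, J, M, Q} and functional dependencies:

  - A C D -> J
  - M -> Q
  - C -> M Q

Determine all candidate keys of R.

(A, C, D)

Attributes A, C, D never appear on any right-hand side, so every candidate key must contain {A, C, D}.
{A, C, D}⁺ = {A, C, D, J, M, Q}, which is all of the schema, so {A, C, D} is the only candidate key.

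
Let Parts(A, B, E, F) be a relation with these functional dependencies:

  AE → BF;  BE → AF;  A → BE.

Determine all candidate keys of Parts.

{A}⁺: A→BE adds B, E; AE→BF adds F → {A, B, E, F}.
{B, E}⁺: BE→AF adds A, F → {A, B, E, F}.

A; BE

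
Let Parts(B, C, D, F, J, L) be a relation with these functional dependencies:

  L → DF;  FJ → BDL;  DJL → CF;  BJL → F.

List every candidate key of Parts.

(F, J); (J, L)

Attribute J never appears on the right-hand side of any dependency, so J must belong to every candidate key.
{J}⁺ = {J}, which is not all of the schema, so we must add further attributes.
{F, J}⁺: FJ→BDL adds B, D, L; DJL→CF adds C → {B, C, D, F, J, L}. Minimal: {J}⁺ = {J}; {F}⁺ = {F} — none reach the full schema.
{J, L}⁺: L→DF adds D, F; FJ→BDL adds B; DJL→CF adds C → {B, C, D, F, J, L}. Minimal: {L}⁺ = {D, F, L}; {J}⁺ = {J} — none reach the full schema.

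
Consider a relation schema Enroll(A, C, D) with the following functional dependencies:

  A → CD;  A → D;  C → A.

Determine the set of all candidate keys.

{A}, {C}

{A}⁺: A→CD adds C, D → {A, C, D}.
{C}⁺: C→A adds A; A→CD adds D → {A, C, D}.
Any other superkey contains one of these as a subset, so there are no further candidate keys.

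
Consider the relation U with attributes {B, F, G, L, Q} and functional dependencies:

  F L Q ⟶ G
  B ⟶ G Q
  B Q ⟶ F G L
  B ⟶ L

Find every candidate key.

{B}⁺: B→GQ adds G, Q; BQ→FGL adds F, L → {B, F, G, L, Q}.

{B}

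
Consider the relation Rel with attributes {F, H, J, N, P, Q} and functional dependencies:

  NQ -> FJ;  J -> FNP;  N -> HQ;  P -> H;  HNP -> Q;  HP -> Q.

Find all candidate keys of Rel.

{J}⁺: J→FNP adds F, N, P; N→HQ adds H, Q → {F, H, J, N, P, Q}.
{N}⁺: N→HQ adds H, Q; NQ→FJ adds F, J; J→FNP adds P → {F, H, J, N, P, Q}.
Any other superkey contains one of these as a subset, so there are no further candidate keys.

J, N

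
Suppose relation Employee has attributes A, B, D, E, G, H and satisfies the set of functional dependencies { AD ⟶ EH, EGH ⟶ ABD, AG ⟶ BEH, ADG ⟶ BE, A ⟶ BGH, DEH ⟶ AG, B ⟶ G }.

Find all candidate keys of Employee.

{A}; {B, E, H}; {D, E, H}; {E, G, H}

{A}⁺: A→BGH adds B, G, H; AG→BEH adds E; EGH→ABD adds D → {A, B, D, E, G, H}.
{B, E, H}⁺: B→G adds G; EGH→ABD adds A, D → {A, B, D, E, G, H}.
{D, E, H}⁺: DEH→AG adds A, G; EGH→ABD adds B → {A, B, D, E, G, H}.
{E, G, H}⁺: EGH→ABD adds A, B, D → {A, B, D, E, G, H}.
Any other superkey contains one of these as a subset, so there are no further candidate keys.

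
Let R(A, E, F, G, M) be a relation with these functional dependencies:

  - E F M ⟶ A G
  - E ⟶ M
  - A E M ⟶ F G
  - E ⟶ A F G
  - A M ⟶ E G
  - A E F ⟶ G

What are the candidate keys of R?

{E}, {A, M}

{E}⁺: E→M adds M; E→AFG adds A, F, G → {A, E, F, G, M}.
{A, M}⁺: AM→EG adds E, G; AEM→FG adds F → {A, E, F, G, M}. Minimal: {M}⁺ = {M}; {A}⁺ = {A} — none reach the full schema.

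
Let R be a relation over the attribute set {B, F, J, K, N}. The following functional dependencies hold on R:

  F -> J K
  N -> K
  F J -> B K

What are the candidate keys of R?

Attributes F, N never appear on any right-hand side, so every candidate key must contain {F, N}.
{F, N}⁺ = {B, F, J, K, N}, which is all of the schema, so {F, N} is the only candidate key.

(F, N)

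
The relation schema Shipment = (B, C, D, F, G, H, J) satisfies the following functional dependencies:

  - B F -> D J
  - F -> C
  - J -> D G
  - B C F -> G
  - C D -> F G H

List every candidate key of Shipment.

Attribute B never appears on the right-hand side of any dependency, so B must belong to every candidate key.
{B}⁺ = {B}, which is not all of the schema, so we must add further attributes.
{B, F}⁺: BF→DJ adds D, J; F→C adds C; J→DG adds G; CD→FGH adds H → {B, C, D, F, G, H, J}. Minimal: {F}⁺ = {C, F}; {B}⁺ = {B} — none reach the full schema.
{B, C, D}⁺: CD→FGH adds F, G, H; BF→DJ adds J → {B, C, D, F, G, H, J}. Minimal: {C, D}⁺ = {C, D, F, G, H}; {B, D}⁺ = {B, D}; {B, C}⁺ = {B, C} — none reach the full schema.
{B, C, J}⁺: J→DG adds D, G; CD→FGH adds F, H → {B, C, D, F, G, H, J}. Minimal: {C, J}⁺ = {C, D, F, G, H, J}; {B, J}⁺ = {B, D, G, J}; {B, C}⁺ = {B, C} — none reach the full schema.

(B, F); (B, C, D); (B, C, J)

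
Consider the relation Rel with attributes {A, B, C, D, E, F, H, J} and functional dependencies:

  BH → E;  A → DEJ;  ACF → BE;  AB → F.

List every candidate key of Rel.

Attributes A, C, H never appear on any right-hand side, so every candidate key must contain {A, C, H}.
{A, C, H}⁺ = {A, C, D, E, H, J}, which is not all of the schema, so we must add further attributes.
{A, B, C, H}⁺: BH→E adds E; A→DEJ adds D, J; AB→F adds F → {A, B, C, D, E, F, H, J}. Minimal: {B, C, H}⁺ = {B, C, E, H}; {A, C, H}⁺ = {A, C, D, E, H, J}; {A, B, H}⁺ = {A, B, D, E, F, H, J}; … — none reach the full schema.
{A, C, F, H}⁺: A→DEJ adds D, E, J; ACF→BE adds B → {A, B, C, D, E, F, H, J}. Minimal: {C, F, H}⁺ = {C, F, H}; {A, F, H}⁺ = {A, D, E, F, H, J}; {A, C, H}⁺ = {A, C, D, E, H, J}; … — none reach the full schema.

(A, B, C, H); (A, C, F, H)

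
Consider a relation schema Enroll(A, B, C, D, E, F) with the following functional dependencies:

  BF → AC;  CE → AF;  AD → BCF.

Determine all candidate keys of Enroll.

Attributes D, E never appear on any right-hand side, so every candidate key must contain {D, E}.
{D, E}⁺ = {D, E}, which is not all of the schema, so we must add further attributes.
{A, D, E}⁺: AD→BCF adds B, C, F → {A, B, C, D, E, F}. Minimal: {D, E}⁺ = {D, E}; {A, E}⁺ = {A, E}; {A, D}⁺ = {A, B, C, D, F} — none reach the full schema.
{C, D, E}⁺: CE→AF adds A, F; AD→BCF adds B → {A, B, C, D, E, F}. Minimal: {D, E}⁺ = {D, E}; {C, E}⁺ = {A, C, E, F}; {C, D}⁺ = {C, D} — none reach the full schema.
{B, D, E, F}⁺: BF→AC adds A, C → {A, B, C, D, E, F}. Minimal: {D, E, F}⁺ = {D, E, F}; {B, E, F}⁺ = {A, B, C, E, F}; {B, D, F}⁺ = {A, B, C, D, F}; … — none reach the full schema.
Any other superkey contains one of these as a subset, so there are no further candidate keys.

{A, D, E}, {C, D, E}, {B, D, E, F}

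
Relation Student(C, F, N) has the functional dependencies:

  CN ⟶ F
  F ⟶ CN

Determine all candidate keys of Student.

(F), (C, N)

{F}⁺: F→CN adds C, N → {C, F, N}.
{C, N}⁺: CN→F adds F → {C, F, N}. Minimal: {N}⁺ = {N}; {C}⁺ = {C} — none reach the full schema.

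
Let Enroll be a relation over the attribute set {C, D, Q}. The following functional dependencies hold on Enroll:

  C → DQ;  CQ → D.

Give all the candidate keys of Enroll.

{C}

Attribute C never appears on the right-hand side of any dependency, so C must belong to every candidate key.
{C}⁺ = {C, D, Q}, which is all of the schema, so {C} is the only candidate key.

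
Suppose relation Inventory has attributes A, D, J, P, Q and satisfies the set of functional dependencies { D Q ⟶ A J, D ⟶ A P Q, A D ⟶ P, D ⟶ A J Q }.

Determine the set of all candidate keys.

Attribute D never appears on the right-hand side of any dependency, so D must belong to every candidate key.
{D}⁺ = {A, D, J, P, Q}, which is all of the schema, so {D} is the only candidate key.

D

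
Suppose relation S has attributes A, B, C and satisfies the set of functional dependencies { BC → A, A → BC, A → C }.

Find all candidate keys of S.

{A}⁺: A→BC adds B, C → {A, B, C}.
{B, C}⁺: BC→A adds A → {A, B, C}. Minimal: {C}⁺ = {C}; {B}⁺ = {B} — none reach the full schema.
Any other superkey contains one of these as a subset, so there are no further candidate keys.

A; BC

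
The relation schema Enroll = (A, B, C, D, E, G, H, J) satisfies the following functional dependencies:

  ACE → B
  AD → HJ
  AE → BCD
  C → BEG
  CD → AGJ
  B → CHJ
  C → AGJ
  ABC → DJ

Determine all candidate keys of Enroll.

{B}, {C}, {A, E}

{B}⁺: B→CHJ adds C, H, J; C→AGJ adds A, G; ABC→DJ adds D; C→BEG adds E → {A, B, C, D, E, G, H, J}.
{C}⁺: C→BEG adds B, E, G; B→CHJ adds H, J; C→AGJ adds A; ABC→DJ adds D → {A, B, C, D, E, G, H, J}.
{A, E}⁺: AE→BCD adds B, C, D; C→BEG adds G; CD→AGJ adds J; B→CHJ adds H → {A, B, C, D, E, G, H, J}. Minimal: {E}⁺ = {E}; {A}⁺ = {A} — none reach the full schema.
Any other superkey contains one of these as a subset, so there are no further candidate keys.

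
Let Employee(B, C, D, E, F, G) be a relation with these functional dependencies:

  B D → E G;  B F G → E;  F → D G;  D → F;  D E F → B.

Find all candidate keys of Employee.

{B, C, D}, {B, C, F}, {C, D, E}, {C, E, F}

Attribute C never appears on the right-hand side of any dependency, so C must belong to every candidate key.
{C}⁺ = {C}, which is not all of the schema, so we must add further attributes.
{B, C, D}⁺: BD→EG adds E, G; D→F adds F → {B, C, D, E, F, G}. Minimal: {C, D}⁺ = {C, D, F, G}; {B, D}⁺ = {B, D, E, F, G}; {B, C}⁺ = {B, C} — none reach the full schema.
{B, C, F}⁺: F→DG adds D, G; BD→EG adds E → {B, C, D, E, F, G}. Minimal: {C, F}⁺ = {C, D, F, G}; {B, F}⁺ = {B, D, E, F, G}; {B, C}⁺ = {B, C} — none reach the full schema.
{C, D, E}⁺: D→F adds F; DEF→B adds B; BD→EG adds G → {B, C, D, E, F, G}. Minimal: {D, E}⁺ = {B, D, E, F, G}; {C, E}⁺ = {C, E}; {C, D}⁺ = {C, D, F, G} — none reach the full schema.
{C, E, F}⁺: F→DG adds D, G; DEF→B adds B → {B, C, D, E, F, G}. Minimal: {E, F}⁺ = {B, D, E, F, G}; {C, F}⁺ = {C, D, F, G}; {C, E}⁺ = {C, E} — none reach the full schema.
Any other superkey contains one of these as a subset, so there are no further candidate keys.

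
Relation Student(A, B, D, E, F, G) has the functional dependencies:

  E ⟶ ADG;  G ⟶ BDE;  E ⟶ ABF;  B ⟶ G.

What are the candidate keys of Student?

{B}; {E}; {G}

{B}⁺: B→G adds G; G→BDE adds D, E; E→ABF adds A, F → {A, B, D, E, F, G}.
{E}⁺: E→ADG adds A, D, G; G→BDE adds B; E→ABF adds F → {A, B, D, E, F, G}.
{G}⁺: G→BDE adds B, D, E; E→ABF adds A, F → {A, B, D, E, F, G}.
Any other superkey contains one of these as a subset, so there are no further candidate keys.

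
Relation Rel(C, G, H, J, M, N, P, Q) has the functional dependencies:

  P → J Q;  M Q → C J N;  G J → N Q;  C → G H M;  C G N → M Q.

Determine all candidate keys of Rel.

CP, MP

{C, P}⁺: P→JQ adds J, Q; C→GHM adds G, H, M; MQ→CJN adds N → {C, G, H, J, M, N, P, Q}. Minimal: {P}⁺ = {J, P, Q}; {C}⁺ = {C, G, H, M} — none reach the full schema.
{M, P}⁺: P→JQ adds J, Q; MQ→CJN adds C, N; C→GHM adds G, H → {C, G, H, J, M, N, P, Q}. Minimal: {P}⁺ = {J, P, Q}; {M}⁺ = {M} — none reach the full schema.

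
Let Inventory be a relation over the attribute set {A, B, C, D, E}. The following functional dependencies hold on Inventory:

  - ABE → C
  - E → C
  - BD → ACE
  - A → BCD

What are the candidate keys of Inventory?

{A}, {B, D}

{A}⁺: A→BCD adds B, C, D; BD→ACE adds E → {A, B, C, D, E}.
{B, D}⁺: BD→ACE adds A, C, E → {A, B, C, D, E}. Minimal: {D}⁺ = {D}; {B}⁺ = {B} — none reach the full schema.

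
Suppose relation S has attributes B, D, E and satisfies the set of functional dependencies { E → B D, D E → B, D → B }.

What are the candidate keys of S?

{E}

Attribute E never appears on the right-hand side of any dependency, so E must belong to every candidate key.
{E}⁺ = {B, D, E}, which is all of the schema, so {E} is the only candidate key.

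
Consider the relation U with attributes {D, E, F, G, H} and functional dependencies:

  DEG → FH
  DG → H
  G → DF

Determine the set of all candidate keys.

{E, G}⁺: G→DF adds D, F; DEG→FH adds H → {D, E, F, G, H}. Minimal: {G}⁺ = {D, F, G, H}; {E}⁺ = {E} — none reach the full schema.

(E, G)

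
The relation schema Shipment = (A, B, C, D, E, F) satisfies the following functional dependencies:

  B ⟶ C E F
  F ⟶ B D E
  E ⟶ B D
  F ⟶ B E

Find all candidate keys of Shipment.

Attribute A never appears on the right-hand side of any dependency, so A must belong to every candidate key.
{A}⁺ = {A}, which is not all of the schema, so we must add further attributes.
{A, B}⁺: B→CEF adds C, E, F; F→BDE adds D → {A, B, C, D, E, F}. Minimal: {B}⁺ = {B, C, D, E, F}; {A}⁺ = {A} — none reach the full schema.
{A, E}⁺: E→BD adds B, D; B→CEF adds C, F → {A, B, C, D, E, F}. Minimal: {E}⁺ = {B, C, D, E, F}; {A}⁺ = {A} — none reach the full schema.
{A, F}⁺: F→BDE adds B, D, E; B→CEF adds C → {A, B, C, D, E, F}. Minimal: {F}⁺ = {B, C, D, E, F}; {A}⁺ = {A} — none reach the full schema.
Any other superkey contains one of these as a subset, so there are no further candidate keys.

{A, B}, {A, E}, {A, F}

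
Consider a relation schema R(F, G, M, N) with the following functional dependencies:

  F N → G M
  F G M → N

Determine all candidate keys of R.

Attribute F never appears on the right-hand side of any dependency, so F must belong to every candidate key.
{F}⁺ = {F}, which is not all of the schema, so we must add further attributes.
{F, N}⁺: FN→GM adds G, M → {F, G, M, N}. Minimal: {N}⁺ = {N}; {F}⁺ = {F} — none reach the full schema.
{F, G, M}⁺: FGM→N adds N → {F, G, M, N}. Minimal: {G, M}⁺ = {G, M}; {F, M}⁺ = {F, M}; {F, G}⁺ = {F, G} — none reach the full schema.

{F, N}, {F, G, M}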